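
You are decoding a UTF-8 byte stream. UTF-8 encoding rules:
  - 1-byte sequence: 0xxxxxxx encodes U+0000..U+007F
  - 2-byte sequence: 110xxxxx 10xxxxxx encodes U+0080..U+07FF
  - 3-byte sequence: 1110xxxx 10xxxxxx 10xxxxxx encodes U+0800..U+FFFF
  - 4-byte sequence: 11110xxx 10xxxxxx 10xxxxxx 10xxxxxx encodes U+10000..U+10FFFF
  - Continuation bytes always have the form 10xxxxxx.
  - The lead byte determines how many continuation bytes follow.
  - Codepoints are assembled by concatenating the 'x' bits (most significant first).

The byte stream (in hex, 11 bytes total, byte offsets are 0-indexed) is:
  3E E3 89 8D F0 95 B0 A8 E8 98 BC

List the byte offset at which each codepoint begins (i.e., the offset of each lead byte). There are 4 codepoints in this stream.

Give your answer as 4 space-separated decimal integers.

Answer: 0 1 4 8

Derivation:
Byte[0]=3E: 1-byte ASCII. cp=U+003E
Byte[1]=E3: 3-byte lead, need 2 cont bytes. acc=0x3
Byte[2]=89: continuation. acc=(acc<<6)|0x09=0xC9
Byte[3]=8D: continuation. acc=(acc<<6)|0x0D=0x324D
Completed: cp=U+324D (starts at byte 1)
Byte[4]=F0: 4-byte lead, need 3 cont bytes. acc=0x0
Byte[5]=95: continuation. acc=(acc<<6)|0x15=0x15
Byte[6]=B0: continuation. acc=(acc<<6)|0x30=0x570
Byte[7]=A8: continuation. acc=(acc<<6)|0x28=0x15C28
Completed: cp=U+15C28 (starts at byte 4)
Byte[8]=E8: 3-byte lead, need 2 cont bytes. acc=0x8
Byte[9]=98: continuation. acc=(acc<<6)|0x18=0x218
Byte[10]=BC: continuation. acc=(acc<<6)|0x3C=0x863C
Completed: cp=U+863C (starts at byte 8)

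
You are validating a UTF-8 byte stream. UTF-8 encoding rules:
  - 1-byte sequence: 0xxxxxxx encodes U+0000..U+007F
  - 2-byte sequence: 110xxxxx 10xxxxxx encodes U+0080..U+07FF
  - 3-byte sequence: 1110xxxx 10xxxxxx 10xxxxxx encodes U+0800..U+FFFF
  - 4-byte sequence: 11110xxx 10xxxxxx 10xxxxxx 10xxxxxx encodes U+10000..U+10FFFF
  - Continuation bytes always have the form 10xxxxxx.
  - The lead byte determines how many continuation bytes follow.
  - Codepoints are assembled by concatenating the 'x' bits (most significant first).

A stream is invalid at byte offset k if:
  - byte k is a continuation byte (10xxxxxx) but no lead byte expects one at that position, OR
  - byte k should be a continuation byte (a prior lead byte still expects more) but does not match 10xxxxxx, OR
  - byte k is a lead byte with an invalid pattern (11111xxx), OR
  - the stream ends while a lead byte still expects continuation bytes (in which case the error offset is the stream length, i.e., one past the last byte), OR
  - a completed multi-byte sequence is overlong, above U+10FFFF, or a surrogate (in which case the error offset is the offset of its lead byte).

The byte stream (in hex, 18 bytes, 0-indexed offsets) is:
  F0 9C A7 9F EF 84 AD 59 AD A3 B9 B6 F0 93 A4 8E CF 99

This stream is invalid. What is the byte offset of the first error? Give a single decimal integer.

Byte[0]=F0: 4-byte lead, need 3 cont bytes. acc=0x0
Byte[1]=9C: continuation. acc=(acc<<6)|0x1C=0x1C
Byte[2]=A7: continuation. acc=(acc<<6)|0x27=0x727
Byte[3]=9F: continuation. acc=(acc<<6)|0x1F=0x1C9DF
Completed: cp=U+1C9DF (starts at byte 0)
Byte[4]=EF: 3-byte lead, need 2 cont bytes. acc=0xF
Byte[5]=84: continuation. acc=(acc<<6)|0x04=0x3C4
Byte[6]=AD: continuation. acc=(acc<<6)|0x2D=0xF12D
Completed: cp=U+F12D (starts at byte 4)
Byte[7]=59: 1-byte ASCII. cp=U+0059
Byte[8]=AD: INVALID lead byte (not 0xxx/110x/1110/11110)

Answer: 8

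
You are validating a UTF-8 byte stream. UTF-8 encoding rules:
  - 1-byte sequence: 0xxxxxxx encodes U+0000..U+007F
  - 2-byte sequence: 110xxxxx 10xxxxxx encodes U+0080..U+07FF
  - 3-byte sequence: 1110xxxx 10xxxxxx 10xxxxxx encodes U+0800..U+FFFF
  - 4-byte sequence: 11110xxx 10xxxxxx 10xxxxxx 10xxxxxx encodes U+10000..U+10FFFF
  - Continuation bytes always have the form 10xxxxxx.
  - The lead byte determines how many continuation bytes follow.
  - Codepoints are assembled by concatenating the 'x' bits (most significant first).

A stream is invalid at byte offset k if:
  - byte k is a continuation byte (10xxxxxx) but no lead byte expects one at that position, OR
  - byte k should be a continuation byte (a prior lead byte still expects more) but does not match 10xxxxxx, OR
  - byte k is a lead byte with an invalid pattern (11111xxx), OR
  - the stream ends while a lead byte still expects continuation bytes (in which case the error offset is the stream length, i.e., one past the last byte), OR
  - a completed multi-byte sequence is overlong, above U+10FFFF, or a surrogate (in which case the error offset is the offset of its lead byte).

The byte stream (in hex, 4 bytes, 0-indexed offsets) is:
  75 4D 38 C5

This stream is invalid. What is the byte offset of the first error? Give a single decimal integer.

Byte[0]=75: 1-byte ASCII. cp=U+0075
Byte[1]=4D: 1-byte ASCII. cp=U+004D
Byte[2]=38: 1-byte ASCII. cp=U+0038
Byte[3]=C5: 2-byte lead, need 1 cont bytes. acc=0x5
Byte[4]: stream ended, expected continuation. INVALID

Answer: 4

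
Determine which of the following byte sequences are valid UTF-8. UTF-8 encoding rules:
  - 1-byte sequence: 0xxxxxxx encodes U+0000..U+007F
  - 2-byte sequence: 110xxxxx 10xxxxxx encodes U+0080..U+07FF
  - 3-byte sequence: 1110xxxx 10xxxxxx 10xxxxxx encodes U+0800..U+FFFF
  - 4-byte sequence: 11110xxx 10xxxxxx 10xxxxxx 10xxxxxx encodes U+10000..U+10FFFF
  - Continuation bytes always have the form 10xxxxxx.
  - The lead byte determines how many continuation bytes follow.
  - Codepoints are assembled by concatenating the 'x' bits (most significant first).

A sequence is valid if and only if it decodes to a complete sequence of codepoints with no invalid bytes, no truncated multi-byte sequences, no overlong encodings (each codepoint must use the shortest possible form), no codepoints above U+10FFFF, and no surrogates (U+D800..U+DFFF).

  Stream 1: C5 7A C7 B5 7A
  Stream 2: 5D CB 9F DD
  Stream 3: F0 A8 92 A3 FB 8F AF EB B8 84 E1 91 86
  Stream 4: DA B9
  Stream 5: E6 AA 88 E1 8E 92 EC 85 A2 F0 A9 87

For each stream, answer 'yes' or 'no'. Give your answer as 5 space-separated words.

Stream 1: error at byte offset 1. INVALID
Stream 2: error at byte offset 4. INVALID
Stream 3: error at byte offset 4. INVALID
Stream 4: decodes cleanly. VALID
Stream 5: error at byte offset 12. INVALID

Answer: no no no yes no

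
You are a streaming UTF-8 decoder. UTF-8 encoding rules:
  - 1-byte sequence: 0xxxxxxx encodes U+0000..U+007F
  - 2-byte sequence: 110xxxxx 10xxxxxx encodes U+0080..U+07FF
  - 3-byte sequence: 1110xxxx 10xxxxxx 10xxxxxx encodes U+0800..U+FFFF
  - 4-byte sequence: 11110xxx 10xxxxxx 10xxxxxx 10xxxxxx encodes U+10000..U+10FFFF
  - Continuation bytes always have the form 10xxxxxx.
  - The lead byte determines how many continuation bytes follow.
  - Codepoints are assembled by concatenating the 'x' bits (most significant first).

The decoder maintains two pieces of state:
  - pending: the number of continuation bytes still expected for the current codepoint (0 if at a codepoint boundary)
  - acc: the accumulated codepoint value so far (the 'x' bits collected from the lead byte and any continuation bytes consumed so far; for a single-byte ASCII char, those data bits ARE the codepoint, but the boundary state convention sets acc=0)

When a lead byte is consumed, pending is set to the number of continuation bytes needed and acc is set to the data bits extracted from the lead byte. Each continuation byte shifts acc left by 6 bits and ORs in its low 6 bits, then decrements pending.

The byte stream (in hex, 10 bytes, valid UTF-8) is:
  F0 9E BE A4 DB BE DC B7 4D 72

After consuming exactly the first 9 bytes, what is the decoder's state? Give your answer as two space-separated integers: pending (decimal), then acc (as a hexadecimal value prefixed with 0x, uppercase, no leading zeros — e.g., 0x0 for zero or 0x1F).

Byte[0]=F0: 4-byte lead. pending=3, acc=0x0
Byte[1]=9E: continuation. acc=(acc<<6)|0x1E=0x1E, pending=2
Byte[2]=BE: continuation. acc=(acc<<6)|0x3E=0x7BE, pending=1
Byte[3]=A4: continuation. acc=(acc<<6)|0x24=0x1EFA4, pending=0
Byte[4]=DB: 2-byte lead. pending=1, acc=0x1B
Byte[5]=BE: continuation. acc=(acc<<6)|0x3E=0x6FE, pending=0
Byte[6]=DC: 2-byte lead. pending=1, acc=0x1C
Byte[7]=B7: continuation. acc=(acc<<6)|0x37=0x737, pending=0
Byte[8]=4D: 1-byte. pending=0, acc=0x0

Answer: 0 0x0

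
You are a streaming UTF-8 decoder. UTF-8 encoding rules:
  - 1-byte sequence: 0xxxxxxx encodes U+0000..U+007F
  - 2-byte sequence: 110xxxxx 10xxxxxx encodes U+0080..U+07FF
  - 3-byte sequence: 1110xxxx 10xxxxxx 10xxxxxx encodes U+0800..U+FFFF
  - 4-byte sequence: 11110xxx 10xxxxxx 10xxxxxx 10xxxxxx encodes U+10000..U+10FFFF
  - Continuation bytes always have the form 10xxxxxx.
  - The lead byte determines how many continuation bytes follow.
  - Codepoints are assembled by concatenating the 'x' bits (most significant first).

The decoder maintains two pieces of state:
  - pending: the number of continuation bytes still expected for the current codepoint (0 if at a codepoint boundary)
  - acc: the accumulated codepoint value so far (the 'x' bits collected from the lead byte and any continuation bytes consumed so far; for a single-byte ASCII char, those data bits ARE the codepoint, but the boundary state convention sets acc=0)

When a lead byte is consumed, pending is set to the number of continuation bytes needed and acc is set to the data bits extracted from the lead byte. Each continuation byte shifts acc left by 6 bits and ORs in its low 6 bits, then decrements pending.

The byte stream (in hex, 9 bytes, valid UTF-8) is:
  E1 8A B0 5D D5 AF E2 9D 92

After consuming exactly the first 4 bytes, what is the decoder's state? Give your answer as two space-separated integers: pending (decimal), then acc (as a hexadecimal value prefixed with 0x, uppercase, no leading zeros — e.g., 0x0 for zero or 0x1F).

Answer: 0 0x0

Derivation:
Byte[0]=E1: 3-byte lead. pending=2, acc=0x1
Byte[1]=8A: continuation. acc=(acc<<6)|0x0A=0x4A, pending=1
Byte[2]=B0: continuation. acc=(acc<<6)|0x30=0x12B0, pending=0
Byte[3]=5D: 1-byte. pending=0, acc=0x0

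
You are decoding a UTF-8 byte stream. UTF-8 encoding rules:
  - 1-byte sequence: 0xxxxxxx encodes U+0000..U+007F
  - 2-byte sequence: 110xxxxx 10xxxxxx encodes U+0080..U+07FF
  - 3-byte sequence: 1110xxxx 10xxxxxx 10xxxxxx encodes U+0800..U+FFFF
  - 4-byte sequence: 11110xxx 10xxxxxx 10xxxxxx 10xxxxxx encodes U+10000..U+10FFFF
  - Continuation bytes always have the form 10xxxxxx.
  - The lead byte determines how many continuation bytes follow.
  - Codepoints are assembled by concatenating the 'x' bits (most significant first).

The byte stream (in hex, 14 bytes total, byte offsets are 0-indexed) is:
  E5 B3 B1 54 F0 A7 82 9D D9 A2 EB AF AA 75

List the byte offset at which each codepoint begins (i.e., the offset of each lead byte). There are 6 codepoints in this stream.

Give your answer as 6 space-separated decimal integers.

Byte[0]=E5: 3-byte lead, need 2 cont bytes. acc=0x5
Byte[1]=B3: continuation. acc=(acc<<6)|0x33=0x173
Byte[2]=B1: continuation. acc=(acc<<6)|0x31=0x5CF1
Completed: cp=U+5CF1 (starts at byte 0)
Byte[3]=54: 1-byte ASCII. cp=U+0054
Byte[4]=F0: 4-byte lead, need 3 cont bytes. acc=0x0
Byte[5]=A7: continuation. acc=(acc<<6)|0x27=0x27
Byte[6]=82: continuation. acc=(acc<<6)|0x02=0x9C2
Byte[7]=9D: continuation. acc=(acc<<6)|0x1D=0x2709D
Completed: cp=U+2709D (starts at byte 4)
Byte[8]=D9: 2-byte lead, need 1 cont bytes. acc=0x19
Byte[9]=A2: continuation. acc=(acc<<6)|0x22=0x662
Completed: cp=U+0662 (starts at byte 8)
Byte[10]=EB: 3-byte lead, need 2 cont bytes. acc=0xB
Byte[11]=AF: continuation. acc=(acc<<6)|0x2F=0x2EF
Byte[12]=AA: continuation. acc=(acc<<6)|0x2A=0xBBEA
Completed: cp=U+BBEA (starts at byte 10)
Byte[13]=75: 1-byte ASCII. cp=U+0075

Answer: 0 3 4 8 10 13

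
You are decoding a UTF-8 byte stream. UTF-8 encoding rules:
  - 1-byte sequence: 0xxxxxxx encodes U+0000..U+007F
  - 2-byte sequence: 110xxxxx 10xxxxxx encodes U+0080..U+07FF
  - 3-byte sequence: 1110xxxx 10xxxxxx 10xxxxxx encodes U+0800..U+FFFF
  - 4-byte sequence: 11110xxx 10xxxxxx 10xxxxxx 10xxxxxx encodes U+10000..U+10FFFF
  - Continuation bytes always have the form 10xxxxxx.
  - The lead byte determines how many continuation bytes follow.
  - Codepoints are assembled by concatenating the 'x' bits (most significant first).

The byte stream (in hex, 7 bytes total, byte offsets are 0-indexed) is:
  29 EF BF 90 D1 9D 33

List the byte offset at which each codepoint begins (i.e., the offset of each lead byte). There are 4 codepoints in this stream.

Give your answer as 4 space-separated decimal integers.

Answer: 0 1 4 6

Derivation:
Byte[0]=29: 1-byte ASCII. cp=U+0029
Byte[1]=EF: 3-byte lead, need 2 cont bytes. acc=0xF
Byte[2]=BF: continuation. acc=(acc<<6)|0x3F=0x3FF
Byte[3]=90: continuation. acc=(acc<<6)|0x10=0xFFD0
Completed: cp=U+FFD0 (starts at byte 1)
Byte[4]=D1: 2-byte lead, need 1 cont bytes. acc=0x11
Byte[5]=9D: continuation. acc=(acc<<6)|0x1D=0x45D
Completed: cp=U+045D (starts at byte 4)
Byte[6]=33: 1-byte ASCII. cp=U+0033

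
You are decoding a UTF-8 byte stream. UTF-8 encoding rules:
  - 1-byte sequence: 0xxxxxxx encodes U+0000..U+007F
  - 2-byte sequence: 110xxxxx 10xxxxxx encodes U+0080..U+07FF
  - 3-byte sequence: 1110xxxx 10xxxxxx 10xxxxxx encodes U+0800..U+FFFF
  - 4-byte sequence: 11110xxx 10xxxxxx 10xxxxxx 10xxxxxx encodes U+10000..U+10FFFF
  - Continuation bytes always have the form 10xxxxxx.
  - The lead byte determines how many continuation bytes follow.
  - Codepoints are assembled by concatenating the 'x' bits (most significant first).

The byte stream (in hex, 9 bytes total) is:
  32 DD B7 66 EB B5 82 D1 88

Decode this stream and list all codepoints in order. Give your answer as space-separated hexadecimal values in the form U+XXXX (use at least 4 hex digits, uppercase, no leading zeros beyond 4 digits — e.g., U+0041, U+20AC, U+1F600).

Byte[0]=32: 1-byte ASCII. cp=U+0032
Byte[1]=DD: 2-byte lead, need 1 cont bytes. acc=0x1D
Byte[2]=B7: continuation. acc=(acc<<6)|0x37=0x777
Completed: cp=U+0777 (starts at byte 1)
Byte[3]=66: 1-byte ASCII. cp=U+0066
Byte[4]=EB: 3-byte lead, need 2 cont bytes. acc=0xB
Byte[5]=B5: continuation. acc=(acc<<6)|0x35=0x2F5
Byte[6]=82: continuation. acc=(acc<<6)|0x02=0xBD42
Completed: cp=U+BD42 (starts at byte 4)
Byte[7]=D1: 2-byte lead, need 1 cont bytes. acc=0x11
Byte[8]=88: continuation. acc=(acc<<6)|0x08=0x448
Completed: cp=U+0448 (starts at byte 7)

Answer: U+0032 U+0777 U+0066 U+BD42 U+0448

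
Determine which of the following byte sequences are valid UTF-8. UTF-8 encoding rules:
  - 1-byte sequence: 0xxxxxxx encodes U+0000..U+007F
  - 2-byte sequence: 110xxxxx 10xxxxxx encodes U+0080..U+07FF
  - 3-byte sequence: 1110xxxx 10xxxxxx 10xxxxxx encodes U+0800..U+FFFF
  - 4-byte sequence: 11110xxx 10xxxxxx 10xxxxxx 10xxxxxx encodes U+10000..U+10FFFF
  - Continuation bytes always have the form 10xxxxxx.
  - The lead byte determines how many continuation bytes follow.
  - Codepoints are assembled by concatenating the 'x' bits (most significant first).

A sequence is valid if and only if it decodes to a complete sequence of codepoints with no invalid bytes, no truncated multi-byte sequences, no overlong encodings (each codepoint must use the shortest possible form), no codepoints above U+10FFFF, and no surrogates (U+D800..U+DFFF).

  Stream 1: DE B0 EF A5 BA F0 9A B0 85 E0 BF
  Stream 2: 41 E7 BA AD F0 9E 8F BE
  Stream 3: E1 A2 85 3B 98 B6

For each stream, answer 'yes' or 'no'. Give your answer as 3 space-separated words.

Stream 1: error at byte offset 11. INVALID
Stream 2: decodes cleanly. VALID
Stream 3: error at byte offset 4. INVALID

Answer: no yes no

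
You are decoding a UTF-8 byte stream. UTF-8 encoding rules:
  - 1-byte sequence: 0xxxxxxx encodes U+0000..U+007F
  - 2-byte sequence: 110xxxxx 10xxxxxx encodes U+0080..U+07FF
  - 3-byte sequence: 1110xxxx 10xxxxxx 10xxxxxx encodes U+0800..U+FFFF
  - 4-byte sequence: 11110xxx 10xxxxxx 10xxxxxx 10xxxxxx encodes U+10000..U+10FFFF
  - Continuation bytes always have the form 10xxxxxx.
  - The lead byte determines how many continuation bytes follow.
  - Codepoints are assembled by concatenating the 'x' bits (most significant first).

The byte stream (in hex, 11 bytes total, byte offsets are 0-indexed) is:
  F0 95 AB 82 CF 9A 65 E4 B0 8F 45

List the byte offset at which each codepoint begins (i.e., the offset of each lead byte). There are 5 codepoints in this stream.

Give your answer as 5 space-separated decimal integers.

Answer: 0 4 6 7 10

Derivation:
Byte[0]=F0: 4-byte lead, need 3 cont bytes. acc=0x0
Byte[1]=95: continuation. acc=(acc<<6)|0x15=0x15
Byte[2]=AB: continuation. acc=(acc<<6)|0x2B=0x56B
Byte[3]=82: continuation. acc=(acc<<6)|0x02=0x15AC2
Completed: cp=U+15AC2 (starts at byte 0)
Byte[4]=CF: 2-byte lead, need 1 cont bytes. acc=0xF
Byte[5]=9A: continuation. acc=(acc<<6)|0x1A=0x3DA
Completed: cp=U+03DA (starts at byte 4)
Byte[6]=65: 1-byte ASCII. cp=U+0065
Byte[7]=E4: 3-byte lead, need 2 cont bytes. acc=0x4
Byte[8]=B0: continuation. acc=(acc<<6)|0x30=0x130
Byte[9]=8F: continuation. acc=(acc<<6)|0x0F=0x4C0F
Completed: cp=U+4C0F (starts at byte 7)
Byte[10]=45: 1-byte ASCII. cp=U+0045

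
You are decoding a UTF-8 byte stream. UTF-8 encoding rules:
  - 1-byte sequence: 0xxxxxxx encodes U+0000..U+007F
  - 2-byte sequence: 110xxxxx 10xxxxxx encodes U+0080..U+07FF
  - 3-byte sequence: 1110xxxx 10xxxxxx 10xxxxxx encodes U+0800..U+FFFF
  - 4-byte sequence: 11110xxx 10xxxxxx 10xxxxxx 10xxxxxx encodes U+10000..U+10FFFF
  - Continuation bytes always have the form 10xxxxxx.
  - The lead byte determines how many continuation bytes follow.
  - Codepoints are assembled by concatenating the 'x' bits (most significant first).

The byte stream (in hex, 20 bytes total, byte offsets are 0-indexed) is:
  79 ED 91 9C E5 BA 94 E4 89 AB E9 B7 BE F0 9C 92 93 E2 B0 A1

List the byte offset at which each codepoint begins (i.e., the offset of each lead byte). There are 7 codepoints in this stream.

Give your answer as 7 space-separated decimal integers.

Byte[0]=79: 1-byte ASCII. cp=U+0079
Byte[1]=ED: 3-byte lead, need 2 cont bytes. acc=0xD
Byte[2]=91: continuation. acc=(acc<<6)|0x11=0x351
Byte[3]=9C: continuation. acc=(acc<<6)|0x1C=0xD45C
Completed: cp=U+D45C (starts at byte 1)
Byte[4]=E5: 3-byte lead, need 2 cont bytes. acc=0x5
Byte[5]=BA: continuation. acc=(acc<<6)|0x3A=0x17A
Byte[6]=94: continuation. acc=(acc<<6)|0x14=0x5E94
Completed: cp=U+5E94 (starts at byte 4)
Byte[7]=E4: 3-byte lead, need 2 cont bytes. acc=0x4
Byte[8]=89: continuation. acc=(acc<<6)|0x09=0x109
Byte[9]=AB: continuation. acc=(acc<<6)|0x2B=0x426B
Completed: cp=U+426B (starts at byte 7)
Byte[10]=E9: 3-byte lead, need 2 cont bytes. acc=0x9
Byte[11]=B7: continuation. acc=(acc<<6)|0x37=0x277
Byte[12]=BE: continuation. acc=(acc<<6)|0x3E=0x9DFE
Completed: cp=U+9DFE (starts at byte 10)
Byte[13]=F0: 4-byte lead, need 3 cont bytes. acc=0x0
Byte[14]=9C: continuation. acc=(acc<<6)|0x1C=0x1C
Byte[15]=92: continuation. acc=(acc<<6)|0x12=0x712
Byte[16]=93: continuation. acc=(acc<<6)|0x13=0x1C493
Completed: cp=U+1C493 (starts at byte 13)
Byte[17]=E2: 3-byte lead, need 2 cont bytes. acc=0x2
Byte[18]=B0: continuation. acc=(acc<<6)|0x30=0xB0
Byte[19]=A1: continuation. acc=(acc<<6)|0x21=0x2C21
Completed: cp=U+2C21 (starts at byte 17)

Answer: 0 1 4 7 10 13 17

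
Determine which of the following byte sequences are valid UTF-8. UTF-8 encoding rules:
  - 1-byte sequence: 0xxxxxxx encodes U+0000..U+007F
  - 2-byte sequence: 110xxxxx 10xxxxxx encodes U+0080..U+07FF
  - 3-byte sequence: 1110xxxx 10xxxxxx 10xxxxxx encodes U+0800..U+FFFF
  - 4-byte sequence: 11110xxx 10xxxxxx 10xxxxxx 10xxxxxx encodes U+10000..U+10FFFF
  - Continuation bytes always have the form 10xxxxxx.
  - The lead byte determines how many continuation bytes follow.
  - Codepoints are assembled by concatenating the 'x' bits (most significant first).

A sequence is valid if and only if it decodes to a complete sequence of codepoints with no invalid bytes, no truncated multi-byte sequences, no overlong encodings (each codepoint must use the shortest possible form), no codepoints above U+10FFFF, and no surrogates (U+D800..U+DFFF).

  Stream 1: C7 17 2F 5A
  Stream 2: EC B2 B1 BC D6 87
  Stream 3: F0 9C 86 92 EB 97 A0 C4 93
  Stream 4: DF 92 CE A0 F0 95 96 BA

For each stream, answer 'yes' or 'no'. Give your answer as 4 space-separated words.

Stream 1: error at byte offset 1. INVALID
Stream 2: error at byte offset 3. INVALID
Stream 3: decodes cleanly. VALID
Stream 4: decodes cleanly. VALID

Answer: no no yes yes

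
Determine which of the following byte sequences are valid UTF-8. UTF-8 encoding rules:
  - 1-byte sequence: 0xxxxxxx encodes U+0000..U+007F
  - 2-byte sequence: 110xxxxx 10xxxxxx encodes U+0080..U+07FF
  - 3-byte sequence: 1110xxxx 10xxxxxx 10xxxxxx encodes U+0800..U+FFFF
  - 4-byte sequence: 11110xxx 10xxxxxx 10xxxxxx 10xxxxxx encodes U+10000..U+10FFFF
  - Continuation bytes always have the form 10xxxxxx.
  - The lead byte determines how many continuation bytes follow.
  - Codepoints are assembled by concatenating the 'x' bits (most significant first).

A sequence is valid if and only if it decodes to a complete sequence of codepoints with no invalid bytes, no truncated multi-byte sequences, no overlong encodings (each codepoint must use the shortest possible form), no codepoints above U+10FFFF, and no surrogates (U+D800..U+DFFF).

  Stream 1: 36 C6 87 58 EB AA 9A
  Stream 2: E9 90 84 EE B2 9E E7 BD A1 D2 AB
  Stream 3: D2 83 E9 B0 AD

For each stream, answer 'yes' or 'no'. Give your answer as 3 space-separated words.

Stream 1: decodes cleanly. VALID
Stream 2: decodes cleanly. VALID
Stream 3: decodes cleanly. VALID

Answer: yes yes yes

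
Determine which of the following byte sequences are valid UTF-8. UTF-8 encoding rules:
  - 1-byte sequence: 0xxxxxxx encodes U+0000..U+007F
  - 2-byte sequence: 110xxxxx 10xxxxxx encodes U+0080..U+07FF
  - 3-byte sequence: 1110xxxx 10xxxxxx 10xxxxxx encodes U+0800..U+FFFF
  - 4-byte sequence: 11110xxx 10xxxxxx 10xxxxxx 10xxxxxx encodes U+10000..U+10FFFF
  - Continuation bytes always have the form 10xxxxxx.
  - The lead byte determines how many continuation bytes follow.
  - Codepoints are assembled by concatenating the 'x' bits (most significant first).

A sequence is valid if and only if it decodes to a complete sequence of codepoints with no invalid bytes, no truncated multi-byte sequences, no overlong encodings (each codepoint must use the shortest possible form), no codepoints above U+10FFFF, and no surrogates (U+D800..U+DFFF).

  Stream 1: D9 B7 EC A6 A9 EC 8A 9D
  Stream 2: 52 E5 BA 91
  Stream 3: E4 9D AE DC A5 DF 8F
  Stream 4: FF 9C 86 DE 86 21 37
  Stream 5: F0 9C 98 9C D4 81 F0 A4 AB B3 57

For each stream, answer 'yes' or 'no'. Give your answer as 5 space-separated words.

Stream 1: decodes cleanly. VALID
Stream 2: decodes cleanly. VALID
Stream 3: decodes cleanly. VALID
Stream 4: error at byte offset 0. INVALID
Stream 5: decodes cleanly. VALID

Answer: yes yes yes no yes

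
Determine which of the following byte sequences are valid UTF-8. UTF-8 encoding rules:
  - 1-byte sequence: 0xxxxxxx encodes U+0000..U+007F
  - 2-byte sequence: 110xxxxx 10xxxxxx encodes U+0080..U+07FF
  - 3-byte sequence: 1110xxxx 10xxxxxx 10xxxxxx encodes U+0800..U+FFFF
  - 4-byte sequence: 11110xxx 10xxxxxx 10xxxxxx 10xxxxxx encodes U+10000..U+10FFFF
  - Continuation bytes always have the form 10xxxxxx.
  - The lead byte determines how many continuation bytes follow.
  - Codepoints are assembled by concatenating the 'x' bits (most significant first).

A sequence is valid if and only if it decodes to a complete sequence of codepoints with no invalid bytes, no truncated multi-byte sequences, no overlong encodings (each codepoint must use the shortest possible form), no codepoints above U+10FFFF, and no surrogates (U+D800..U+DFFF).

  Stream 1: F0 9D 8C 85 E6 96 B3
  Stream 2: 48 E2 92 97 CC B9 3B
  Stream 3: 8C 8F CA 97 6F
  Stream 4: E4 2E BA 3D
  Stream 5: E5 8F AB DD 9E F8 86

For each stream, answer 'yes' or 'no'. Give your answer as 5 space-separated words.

Stream 1: decodes cleanly. VALID
Stream 2: decodes cleanly. VALID
Stream 3: error at byte offset 0. INVALID
Stream 4: error at byte offset 1. INVALID
Stream 5: error at byte offset 5. INVALID

Answer: yes yes no no no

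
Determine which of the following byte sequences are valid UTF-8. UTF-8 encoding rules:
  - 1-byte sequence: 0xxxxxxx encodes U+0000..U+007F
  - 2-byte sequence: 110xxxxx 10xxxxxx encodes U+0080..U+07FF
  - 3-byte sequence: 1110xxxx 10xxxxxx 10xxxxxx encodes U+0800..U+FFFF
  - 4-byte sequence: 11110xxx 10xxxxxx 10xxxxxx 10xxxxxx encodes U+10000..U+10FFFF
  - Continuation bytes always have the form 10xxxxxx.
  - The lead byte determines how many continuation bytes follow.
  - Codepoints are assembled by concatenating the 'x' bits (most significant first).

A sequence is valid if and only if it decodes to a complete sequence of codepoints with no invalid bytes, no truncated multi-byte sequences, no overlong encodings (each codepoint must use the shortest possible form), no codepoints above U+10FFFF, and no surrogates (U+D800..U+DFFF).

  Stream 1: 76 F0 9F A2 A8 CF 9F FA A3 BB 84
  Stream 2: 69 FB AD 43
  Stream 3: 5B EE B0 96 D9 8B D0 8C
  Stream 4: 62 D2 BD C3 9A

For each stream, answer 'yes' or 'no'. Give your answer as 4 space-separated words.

Answer: no no yes yes

Derivation:
Stream 1: error at byte offset 7. INVALID
Stream 2: error at byte offset 1. INVALID
Stream 3: decodes cleanly. VALID
Stream 4: decodes cleanly. VALID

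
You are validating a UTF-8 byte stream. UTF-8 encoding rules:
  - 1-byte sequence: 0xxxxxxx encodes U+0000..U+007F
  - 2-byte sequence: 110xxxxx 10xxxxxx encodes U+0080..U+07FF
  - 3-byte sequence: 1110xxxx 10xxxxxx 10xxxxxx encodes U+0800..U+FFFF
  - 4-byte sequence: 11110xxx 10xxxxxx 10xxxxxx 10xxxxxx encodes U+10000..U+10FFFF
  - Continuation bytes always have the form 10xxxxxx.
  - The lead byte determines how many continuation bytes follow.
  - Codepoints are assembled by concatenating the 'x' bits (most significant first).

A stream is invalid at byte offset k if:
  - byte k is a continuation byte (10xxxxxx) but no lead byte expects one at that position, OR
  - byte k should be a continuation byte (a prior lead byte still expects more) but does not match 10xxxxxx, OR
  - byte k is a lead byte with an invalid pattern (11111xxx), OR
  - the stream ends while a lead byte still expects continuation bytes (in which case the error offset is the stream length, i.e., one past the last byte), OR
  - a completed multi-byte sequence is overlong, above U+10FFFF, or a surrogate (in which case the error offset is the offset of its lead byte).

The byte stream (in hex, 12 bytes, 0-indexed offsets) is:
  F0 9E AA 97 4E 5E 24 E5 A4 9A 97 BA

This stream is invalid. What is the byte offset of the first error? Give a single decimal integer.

Answer: 10

Derivation:
Byte[0]=F0: 4-byte lead, need 3 cont bytes. acc=0x0
Byte[1]=9E: continuation. acc=(acc<<6)|0x1E=0x1E
Byte[2]=AA: continuation. acc=(acc<<6)|0x2A=0x7AA
Byte[3]=97: continuation. acc=(acc<<6)|0x17=0x1EA97
Completed: cp=U+1EA97 (starts at byte 0)
Byte[4]=4E: 1-byte ASCII. cp=U+004E
Byte[5]=5E: 1-byte ASCII. cp=U+005E
Byte[6]=24: 1-byte ASCII. cp=U+0024
Byte[7]=E5: 3-byte lead, need 2 cont bytes. acc=0x5
Byte[8]=A4: continuation. acc=(acc<<6)|0x24=0x164
Byte[9]=9A: continuation. acc=(acc<<6)|0x1A=0x591A
Completed: cp=U+591A (starts at byte 7)
Byte[10]=97: INVALID lead byte (not 0xxx/110x/1110/11110)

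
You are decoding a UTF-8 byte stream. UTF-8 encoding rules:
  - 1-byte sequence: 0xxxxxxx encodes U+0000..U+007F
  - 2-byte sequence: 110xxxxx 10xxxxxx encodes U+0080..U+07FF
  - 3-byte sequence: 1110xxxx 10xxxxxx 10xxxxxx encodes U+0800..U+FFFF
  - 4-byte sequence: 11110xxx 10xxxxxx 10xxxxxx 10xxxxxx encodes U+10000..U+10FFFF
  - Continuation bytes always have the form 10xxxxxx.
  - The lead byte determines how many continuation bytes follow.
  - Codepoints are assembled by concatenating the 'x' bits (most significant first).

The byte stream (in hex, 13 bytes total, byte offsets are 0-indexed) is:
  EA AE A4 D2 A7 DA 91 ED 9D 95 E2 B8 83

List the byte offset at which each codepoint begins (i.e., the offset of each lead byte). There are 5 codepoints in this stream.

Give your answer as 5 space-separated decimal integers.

Answer: 0 3 5 7 10

Derivation:
Byte[0]=EA: 3-byte lead, need 2 cont bytes. acc=0xA
Byte[1]=AE: continuation. acc=(acc<<6)|0x2E=0x2AE
Byte[2]=A4: continuation. acc=(acc<<6)|0x24=0xABA4
Completed: cp=U+ABA4 (starts at byte 0)
Byte[3]=D2: 2-byte lead, need 1 cont bytes. acc=0x12
Byte[4]=A7: continuation. acc=(acc<<6)|0x27=0x4A7
Completed: cp=U+04A7 (starts at byte 3)
Byte[5]=DA: 2-byte lead, need 1 cont bytes. acc=0x1A
Byte[6]=91: continuation. acc=(acc<<6)|0x11=0x691
Completed: cp=U+0691 (starts at byte 5)
Byte[7]=ED: 3-byte lead, need 2 cont bytes. acc=0xD
Byte[8]=9D: continuation. acc=(acc<<6)|0x1D=0x35D
Byte[9]=95: continuation. acc=(acc<<6)|0x15=0xD755
Completed: cp=U+D755 (starts at byte 7)
Byte[10]=E2: 3-byte lead, need 2 cont bytes. acc=0x2
Byte[11]=B8: continuation. acc=(acc<<6)|0x38=0xB8
Byte[12]=83: continuation. acc=(acc<<6)|0x03=0x2E03
Completed: cp=U+2E03 (starts at byte 10)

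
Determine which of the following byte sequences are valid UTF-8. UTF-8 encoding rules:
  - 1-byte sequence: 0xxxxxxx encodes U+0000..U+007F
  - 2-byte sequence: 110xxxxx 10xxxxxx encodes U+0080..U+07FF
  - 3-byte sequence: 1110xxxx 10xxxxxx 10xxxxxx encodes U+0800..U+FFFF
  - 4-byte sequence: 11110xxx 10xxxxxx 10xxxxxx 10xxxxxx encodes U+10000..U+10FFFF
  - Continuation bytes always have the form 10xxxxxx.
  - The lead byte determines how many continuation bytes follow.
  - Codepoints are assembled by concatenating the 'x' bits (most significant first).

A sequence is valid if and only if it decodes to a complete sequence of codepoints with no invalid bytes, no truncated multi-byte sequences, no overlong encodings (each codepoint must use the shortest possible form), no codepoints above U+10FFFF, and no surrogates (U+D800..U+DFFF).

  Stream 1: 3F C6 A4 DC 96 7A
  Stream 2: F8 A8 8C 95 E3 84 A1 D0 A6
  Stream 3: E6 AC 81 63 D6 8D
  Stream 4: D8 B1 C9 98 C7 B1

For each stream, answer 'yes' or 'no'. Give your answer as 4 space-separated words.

Stream 1: decodes cleanly. VALID
Stream 2: error at byte offset 0. INVALID
Stream 3: decodes cleanly. VALID
Stream 4: decodes cleanly. VALID

Answer: yes no yes yes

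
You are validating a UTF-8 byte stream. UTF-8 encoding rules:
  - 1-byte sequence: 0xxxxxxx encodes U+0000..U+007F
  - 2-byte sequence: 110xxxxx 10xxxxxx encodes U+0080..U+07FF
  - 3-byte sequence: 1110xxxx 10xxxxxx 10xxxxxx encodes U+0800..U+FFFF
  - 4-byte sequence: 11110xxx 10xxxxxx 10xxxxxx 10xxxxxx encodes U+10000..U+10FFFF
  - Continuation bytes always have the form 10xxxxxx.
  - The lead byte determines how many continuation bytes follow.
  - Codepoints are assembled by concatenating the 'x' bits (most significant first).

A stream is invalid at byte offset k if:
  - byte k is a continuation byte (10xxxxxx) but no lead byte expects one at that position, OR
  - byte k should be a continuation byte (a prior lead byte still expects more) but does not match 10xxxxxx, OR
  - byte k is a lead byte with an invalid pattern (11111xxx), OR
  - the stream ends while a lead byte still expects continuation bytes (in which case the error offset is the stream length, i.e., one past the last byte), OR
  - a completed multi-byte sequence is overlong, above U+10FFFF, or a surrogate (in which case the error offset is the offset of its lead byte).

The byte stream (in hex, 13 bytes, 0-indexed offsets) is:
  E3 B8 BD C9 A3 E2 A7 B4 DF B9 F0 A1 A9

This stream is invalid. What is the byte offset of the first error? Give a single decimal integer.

Answer: 13

Derivation:
Byte[0]=E3: 3-byte lead, need 2 cont bytes. acc=0x3
Byte[1]=B8: continuation. acc=(acc<<6)|0x38=0xF8
Byte[2]=BD: continuation. acc=(acc<<6)|0x3D=0x3E3D
Completed: cp=U+3E3D (starts at byte 0)
Byte[3]=C9: 2-byte lead, need 1 cont bytes. acc=0x9
Byte[4]=A3: continuation. acc=(acc<<6)|0x23=0x263
Completed: cp=U+0263 (starts at byte 3)
Byte[5]=E2: 3-byte lead, need 2 cont bytes. acc=0x2
Byte[6]=A7: continuation. acc=(acc<<6)|0x27=0xA7
Byte[7]=B4: continuation. acc=(acc<<6)|0x34=0x29F4
Completed: cp=U+29F4 (starts at byte 5)
Byte[8]=DF: 2-byte lead, need 1 cont bytes. acc=0x1F
Byte[9]=B9: continuation. acc=(acc<<6)|0x39=0x7F9
Completed: cp=U+07F9 (starts at byte 8)
Byte[10]=F0: 4-byte lead, need 3 cont bytes. acc=0x0
Byte[11]=A1: continuation. acc=(acc<<6)|0x21=0x21
Byte[12]=A9: continuation. acc=(acc<<6)|0x29=0x869
Byte[13]: stream ended, expected continuation. INVALID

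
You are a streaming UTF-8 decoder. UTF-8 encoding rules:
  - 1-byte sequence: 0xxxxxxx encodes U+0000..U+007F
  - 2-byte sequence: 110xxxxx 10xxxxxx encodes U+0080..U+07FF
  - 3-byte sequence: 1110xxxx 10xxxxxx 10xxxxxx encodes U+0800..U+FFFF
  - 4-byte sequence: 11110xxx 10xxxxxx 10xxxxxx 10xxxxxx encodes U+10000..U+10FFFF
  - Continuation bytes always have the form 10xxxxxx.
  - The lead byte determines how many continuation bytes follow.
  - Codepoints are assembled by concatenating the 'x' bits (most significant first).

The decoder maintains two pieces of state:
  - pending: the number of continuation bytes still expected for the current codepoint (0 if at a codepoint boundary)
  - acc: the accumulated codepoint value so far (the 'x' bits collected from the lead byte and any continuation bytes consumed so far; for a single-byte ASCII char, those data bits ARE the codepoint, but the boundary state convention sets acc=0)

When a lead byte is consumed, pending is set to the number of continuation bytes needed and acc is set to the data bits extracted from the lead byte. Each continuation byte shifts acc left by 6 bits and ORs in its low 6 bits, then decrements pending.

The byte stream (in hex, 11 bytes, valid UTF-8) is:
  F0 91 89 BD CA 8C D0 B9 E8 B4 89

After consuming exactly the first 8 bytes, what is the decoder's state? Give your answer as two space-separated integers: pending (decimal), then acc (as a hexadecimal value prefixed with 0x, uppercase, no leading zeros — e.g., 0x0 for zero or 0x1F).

Byte[0]=F0: 4-byte lead. pending=3, acc=0x0
Byte[1]=91: continuation. acc=(acc<<6)|0x11=0x11, pending=2
Byte[2]=89: continuation. acc=(acc<<6)|0x09=0x449, pending=1
Byte[3]=BD: continuation. acc=(acc<<6)|0x3D=0x1127D, pending=0
Byte[4]=CA: 2-byte lead. pending=1, acc=0xA
Byte[5]=8C: continuation. acc=(acc<<6)|0x0C=0x28C, pending=0
Byte[6]=D0: 2-byte lead. pending=1, acc=0x10
Byte[7]=B9: continuation. acc=(acc<<6)|0x39=0x439, pending=0

Answer: 0 0x439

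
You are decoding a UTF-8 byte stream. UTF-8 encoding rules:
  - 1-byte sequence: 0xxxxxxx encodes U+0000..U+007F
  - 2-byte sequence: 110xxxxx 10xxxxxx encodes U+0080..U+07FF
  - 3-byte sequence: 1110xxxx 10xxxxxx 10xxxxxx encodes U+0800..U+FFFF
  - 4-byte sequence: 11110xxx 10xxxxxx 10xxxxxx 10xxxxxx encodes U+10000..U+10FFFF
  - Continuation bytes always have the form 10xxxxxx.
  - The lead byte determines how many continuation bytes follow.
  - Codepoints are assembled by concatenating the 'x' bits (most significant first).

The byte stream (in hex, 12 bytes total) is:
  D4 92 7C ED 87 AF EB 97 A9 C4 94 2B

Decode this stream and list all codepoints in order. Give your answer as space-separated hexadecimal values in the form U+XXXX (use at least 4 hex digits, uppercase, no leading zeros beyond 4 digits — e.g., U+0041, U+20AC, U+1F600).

Byte[0]=D4: 2-byte lead, need 1 cont bytes. acc=0x14
Byte[1]=92: continuation. acc=(acc<<6)|0x12=0x512
Completed: cp=U+0512 (starts at byte 0)
Byte[2]=7C: 1-byte ASCII. cp=U+007C
Byte[3]=ED: 3-byte lead, need 2 cont bytes. acc=0xD
Byte[4]=87: continuation. acc=(acc<<6)|0x07=0x347
Byte[5]=AF: continuation. acc=(acc<<6)|0x2F=0xD1EF
Completed: cp=U+D1EF (starts at byte 3)
Byte[6]=EB: 3-byte lead, need 2 cont bytes. acc=0xB
Byte[7]=97: continuation. acc=(acc<<6)|0x17=0x2D7
Byte[8]=A9: continuation. acc=(acc<<6)|0x29=0xB5E9
Completed: cp=U+B5E9 (starts at byte 6)
Byte[9]=C4: 2-byte lead, need 1 cont bytes. acc=0x4
Byte[10]=94: continuation. acc=(acc<<6)|0x14=0x114
Completed: cp=U+0114 (starts at byte 9)
Byte[11]=2B: 1-byte ASCII. cp=U+002B

Answer: U+0512 U+007C U+D1EF U+B5E9 U+0114 U+002B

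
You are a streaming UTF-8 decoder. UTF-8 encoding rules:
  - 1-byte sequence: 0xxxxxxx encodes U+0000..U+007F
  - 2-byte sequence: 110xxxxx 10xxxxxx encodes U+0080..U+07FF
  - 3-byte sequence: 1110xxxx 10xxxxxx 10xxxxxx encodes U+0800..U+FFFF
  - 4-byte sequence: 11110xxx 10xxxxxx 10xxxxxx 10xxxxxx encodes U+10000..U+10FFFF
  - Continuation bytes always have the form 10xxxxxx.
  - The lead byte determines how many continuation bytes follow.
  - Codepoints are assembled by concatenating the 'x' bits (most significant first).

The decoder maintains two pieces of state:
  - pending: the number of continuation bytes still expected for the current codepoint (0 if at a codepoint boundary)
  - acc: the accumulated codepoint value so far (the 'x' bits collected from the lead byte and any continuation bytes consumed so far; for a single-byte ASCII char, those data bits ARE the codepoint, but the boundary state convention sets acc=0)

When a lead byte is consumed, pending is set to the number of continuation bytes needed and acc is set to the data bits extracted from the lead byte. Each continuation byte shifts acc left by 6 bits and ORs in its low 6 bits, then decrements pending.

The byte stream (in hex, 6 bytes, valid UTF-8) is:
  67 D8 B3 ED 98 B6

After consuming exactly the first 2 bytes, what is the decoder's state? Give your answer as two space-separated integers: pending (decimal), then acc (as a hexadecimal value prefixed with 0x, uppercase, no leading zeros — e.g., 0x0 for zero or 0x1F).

Answer: 1 0x18

Derivation:
Byte[0]=67: 1-byte. pending=0, acc=0x0
Byte[1]=D8: 2-byte lead. pending=1, acc=0x18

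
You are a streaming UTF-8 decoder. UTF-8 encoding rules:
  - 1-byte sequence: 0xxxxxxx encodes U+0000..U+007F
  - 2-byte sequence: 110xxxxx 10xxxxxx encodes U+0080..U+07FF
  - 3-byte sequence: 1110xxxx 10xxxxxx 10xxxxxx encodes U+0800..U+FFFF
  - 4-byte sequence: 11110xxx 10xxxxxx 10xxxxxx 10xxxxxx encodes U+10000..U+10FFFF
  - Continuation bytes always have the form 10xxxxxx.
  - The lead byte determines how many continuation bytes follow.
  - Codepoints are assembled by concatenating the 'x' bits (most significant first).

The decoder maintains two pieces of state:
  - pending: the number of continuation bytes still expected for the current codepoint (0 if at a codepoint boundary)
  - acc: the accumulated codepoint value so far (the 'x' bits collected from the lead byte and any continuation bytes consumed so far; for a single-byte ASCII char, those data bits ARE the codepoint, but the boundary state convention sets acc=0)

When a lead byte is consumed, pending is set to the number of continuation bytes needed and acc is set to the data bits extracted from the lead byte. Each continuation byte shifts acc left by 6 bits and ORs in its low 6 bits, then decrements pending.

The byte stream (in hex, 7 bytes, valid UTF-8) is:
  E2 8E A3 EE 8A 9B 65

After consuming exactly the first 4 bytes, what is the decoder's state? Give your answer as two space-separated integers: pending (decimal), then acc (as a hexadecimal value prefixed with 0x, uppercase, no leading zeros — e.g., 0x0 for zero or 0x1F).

Byte[0]=E2: 3-byte lead. pending=2, acc=0x2
Byte[1]=8E: continuation. acc=(acc<<6)|0x0E=0x8E, pending=1
Byte[2]=A3: continuation. acc=(acc<<6)|0x23=0x23A3, pending=0
Byte[3]=EE: 3-byte lead. pending=2, acc=0xE

Answer: 2 0xE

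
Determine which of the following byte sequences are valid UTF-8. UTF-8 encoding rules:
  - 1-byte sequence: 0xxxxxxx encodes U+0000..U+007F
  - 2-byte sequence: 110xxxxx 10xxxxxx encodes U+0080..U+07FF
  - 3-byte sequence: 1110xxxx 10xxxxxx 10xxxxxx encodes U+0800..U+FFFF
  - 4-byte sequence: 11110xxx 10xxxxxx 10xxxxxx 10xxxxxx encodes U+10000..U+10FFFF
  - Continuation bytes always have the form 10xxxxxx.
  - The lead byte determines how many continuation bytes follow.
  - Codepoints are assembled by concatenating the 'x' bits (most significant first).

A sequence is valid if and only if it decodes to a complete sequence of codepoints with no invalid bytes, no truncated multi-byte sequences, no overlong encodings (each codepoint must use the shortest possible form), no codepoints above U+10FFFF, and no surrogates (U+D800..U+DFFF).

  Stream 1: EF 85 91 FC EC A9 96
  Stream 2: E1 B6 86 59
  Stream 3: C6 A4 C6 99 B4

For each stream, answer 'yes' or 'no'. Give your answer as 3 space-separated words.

Stream 1: error at byte offset 3. INVALID
Stream 2: decodes cleanly. VALID
Stream 3: error at byte offset 4. INVALID

Answer: no yes no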